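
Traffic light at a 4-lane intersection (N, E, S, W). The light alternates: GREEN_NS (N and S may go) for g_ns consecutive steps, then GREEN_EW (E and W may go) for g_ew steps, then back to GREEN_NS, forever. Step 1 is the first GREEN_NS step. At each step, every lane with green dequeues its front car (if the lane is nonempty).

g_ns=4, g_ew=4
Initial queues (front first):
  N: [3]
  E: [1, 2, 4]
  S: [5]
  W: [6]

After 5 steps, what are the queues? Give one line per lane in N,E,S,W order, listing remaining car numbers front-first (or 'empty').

Step 1 [NS]: N:car3-GO,E:wait,S:car5-GO,W:wait | queues: N=0 E=3 S=0 W=1
Step 2 [NS]: N:empty,E:wait,S:empty,W:wait | queues: N=0 E=3 S=0 W=1
Step 3 [NS]: N:empty,E:wait,S:empty,W:wait | queues: N=0 E=3 S=0 W=1
Step 4 [NS]: N:empty,E:wait,S:empty,W:wait | queues: N=0 E=3 S=0 W=1
Step 5 [EW]: N:wait,E:car1-GO,S:wait,W:car6-GO | queues: N=0 E=2 S=0 W=0

N: empty
E: 2 4
S: empty
W: empty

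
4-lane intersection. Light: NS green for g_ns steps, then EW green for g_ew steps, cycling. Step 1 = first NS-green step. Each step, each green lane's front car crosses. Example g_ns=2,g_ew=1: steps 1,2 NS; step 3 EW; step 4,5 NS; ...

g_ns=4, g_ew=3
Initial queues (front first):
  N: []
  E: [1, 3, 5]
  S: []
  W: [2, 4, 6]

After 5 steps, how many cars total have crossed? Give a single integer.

Step 1 [NS]: N:empty,E:wait,S:empty,W:wait | queues: N=0 E=3 S=0 W=3
Step 2 [NS]: N:empty,E:wait,S:empty,W:wait | queues: N=0 E=3 S=0 W=3
Step 3 [NS]: N:empty,E:wait,S:empty,W:wait | queues: N=0 E=3 S=0 W=3
Step 4 [NS]: N:empty,E:wait,S:empty,W:wait | queues: N=0 E=3 S=0 W=3
Step 5 [EW]: N:wait,E:car1-GO,S:wait,W:car2-GO | queues: N=0 E=2 S=0 W=2
Cars crossed by step 5: 2

Answer: 2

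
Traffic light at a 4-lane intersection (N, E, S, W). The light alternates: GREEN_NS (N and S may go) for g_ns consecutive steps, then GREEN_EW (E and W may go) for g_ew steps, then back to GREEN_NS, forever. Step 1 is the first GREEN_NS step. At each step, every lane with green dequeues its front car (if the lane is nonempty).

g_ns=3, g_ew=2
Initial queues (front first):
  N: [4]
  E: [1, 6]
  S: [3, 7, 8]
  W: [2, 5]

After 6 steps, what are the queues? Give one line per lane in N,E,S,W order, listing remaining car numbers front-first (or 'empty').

Step 1 [NS]: N:car4-GO,E:wait,S:car3-GO,W:wait | queues: N=0 E=2 S=2 W=2
Step 2 [NS]: N:empty,E:wait,S:car7-GO,W:wait | queues: N=0 E=2 S=1 W=2
Step 3 [NS]: N:empty,E:wait,S:car8-GO,W:wait | queues: N=0 E=2 S=0 W=2
Step 4 [EW]: N:wait,E:car1-GO,S:wait,W:car2-GO | queues: N=0 E=1 S=0 W=1
Step 5 [EW]: N:wait,E:car6-GO,S:wait,W:car5-GO | queues: N=0 E=0 S=0 W=0

N: empty
E: empty
S: empty
W: empty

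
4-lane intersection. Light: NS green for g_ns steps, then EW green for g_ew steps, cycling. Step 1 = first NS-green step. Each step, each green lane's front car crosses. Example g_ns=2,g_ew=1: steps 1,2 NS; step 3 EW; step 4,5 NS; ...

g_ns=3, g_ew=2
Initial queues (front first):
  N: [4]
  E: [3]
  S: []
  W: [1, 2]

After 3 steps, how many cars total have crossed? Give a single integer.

Answer: 1

Derivation:
Step 1 [NS]: N:car4-GO,E:wait,S:empty,W:wait | queues: N=0 E=1 S=0 W=2
Step 2 [NS]: N:empty,E:wait,S:empty,W:wait | queues: N=0 E=1 S=0 W=2
Step 3 [NS]: N:empty,E:wait,S:empty,W:wait | queues: N=0 E=1 S=0 W=2
Cars crossed by step 3: 1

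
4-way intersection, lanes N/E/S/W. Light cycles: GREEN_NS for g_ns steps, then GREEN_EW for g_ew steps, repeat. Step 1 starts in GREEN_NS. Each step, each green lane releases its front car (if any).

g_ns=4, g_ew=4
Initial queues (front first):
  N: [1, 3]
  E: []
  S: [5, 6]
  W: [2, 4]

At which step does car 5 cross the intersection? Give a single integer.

Step 1 [NS]: N:car1-GO,E:wait,S:car5-GO,W:wait | queues: N=1 E=0 S=1 W=2
Step 2 [NS]: N:car3-GO,E:wait,S:car6-GO,W:wait | queues: N=0 E=0 S=0 W=2
Step 3 [NS]: N:empty,E:wait,S:empty,W:wait | queues: N=0 E=0 S=0 W=2
Step 4 [NS]: N:empty,E:wait,S:empty,W:wait | queues: N=0 E=0 S=0 W=2
Step 5 [EW]: N:wait,E:empty,S:wait,W:car2-GO | queues: N=0 E=0 S=0 W=1
Step 6 [EW]: N:wait,E:empty,S:wait,W:car4-GO | queues: N=0 E=0 S=0 W=0
Car 5 crosses at step 1

1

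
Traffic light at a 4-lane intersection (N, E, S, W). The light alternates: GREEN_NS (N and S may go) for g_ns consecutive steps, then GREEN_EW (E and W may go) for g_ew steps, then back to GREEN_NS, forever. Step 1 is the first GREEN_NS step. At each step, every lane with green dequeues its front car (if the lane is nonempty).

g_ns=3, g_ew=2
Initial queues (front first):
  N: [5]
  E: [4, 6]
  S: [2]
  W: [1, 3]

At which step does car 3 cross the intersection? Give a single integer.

Step 1 [NS]: N:car5-GO,E:wait,S:car2-GO,W:wait | queues: N=0 E=2 S=0 W=2
Step 2 [NS]: N:empty,E:wait,S:empty,W:wait | queues: N=0 E=2 S=0 W=2
Step 3 [NS]: N:empty,E:wait,S:empty,W:wait | queues: N=0 E=2 S=0 W=2
Step 4 [EW]: N:wait,E:car4-GO,S:wait,W:car1-GO | queues: N=0 E=1 S=0 W=1
Step 5 [EW]: N:wait,E:car6-GO,S:wait,W:car3-GO | queues: N=0 E=0 S=0 W=0
Car 3 crosses at step 5

5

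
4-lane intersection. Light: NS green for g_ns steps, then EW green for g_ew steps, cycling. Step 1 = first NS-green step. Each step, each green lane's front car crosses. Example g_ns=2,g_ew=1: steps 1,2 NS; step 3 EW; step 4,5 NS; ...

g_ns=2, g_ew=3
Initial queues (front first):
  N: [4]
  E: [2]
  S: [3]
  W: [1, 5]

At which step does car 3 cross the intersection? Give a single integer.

Step 1 [NS]: N:car4-GO,E:wait,S:car3-GO,W:wait | queues: N=0 E=1 S=0 W=2
Step 2 [NS]: N:empty,E:wait,S:empty,W:wait | queues: N=0 E=1 S=0 W=2
Step 3 [EW]: N:wait,E:car2-GO,S:wait,W:car1-GO | queues: N=0 E=0 S=0 W=1
Step 4 [EW]: N:wait,E:empty,S:wait,W:car5-GO | queues: N=0 E=0 S=0 W=0
Car 3 crosses at step 1

1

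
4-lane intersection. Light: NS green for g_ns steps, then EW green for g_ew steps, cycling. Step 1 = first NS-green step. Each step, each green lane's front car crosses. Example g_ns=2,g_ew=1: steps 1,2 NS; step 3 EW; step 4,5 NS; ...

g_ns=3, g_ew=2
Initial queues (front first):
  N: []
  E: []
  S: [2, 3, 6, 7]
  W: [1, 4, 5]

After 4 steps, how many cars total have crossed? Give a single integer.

Step 1 [NS]: N:empty,E:wait,S:car2-GO,W:wait | queues: N=0 E=0 S=3 W=3
Step 2 [NS]: N:empty,E:wait,S:car3-GO,W:wait | queues: N=0 E=0 S=2 W=3
Step 3 [NS]: N:empty,E:wait,S:car6-GO,W:wait | queues: N=0 E=0 S=1 W=3
Step 4 [EW]: N:wait,E:empty,S:wait,W:car1-GO | queues: N=0 E=0 S=1 W=2
Cars crossed by step 4: 4

Answer: 4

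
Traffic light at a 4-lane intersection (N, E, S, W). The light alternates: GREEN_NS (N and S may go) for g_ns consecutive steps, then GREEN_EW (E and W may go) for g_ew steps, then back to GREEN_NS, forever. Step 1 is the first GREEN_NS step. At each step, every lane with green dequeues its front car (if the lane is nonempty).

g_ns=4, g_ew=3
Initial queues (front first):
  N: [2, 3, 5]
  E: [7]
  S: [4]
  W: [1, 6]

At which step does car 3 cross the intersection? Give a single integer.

Step 1 [NS]: N:car2-GO,E:wait,S:car4-GO,W:wait | queues: N=2 E=1 S=0 W=2
Step 2 [NS]: N:car3-GO,E:wait,S:empty,W:wait | queues: N=1 E=1 S=0 W=2
Step 3 [NS]: N:car5-GO,E:wait,S:empty,W:wait | queues: N=0 E=1 S=0 W=2
Step 4 [NS]: N:empty,E:wait,S:empty,W:wait | queues: N=0 E=1 S=0 W=2
Step 5 [EW]: N:wait,E:car7-GO,S:wait,W:car1-GO | queues: N=0 E=0 S=0 W=1
Step 6 [EW]: N:wait,E:empty,S:wait,W:car6-GO | queues: N=0 E=0 S=0 W=0
Car 3 crosses at step 2

2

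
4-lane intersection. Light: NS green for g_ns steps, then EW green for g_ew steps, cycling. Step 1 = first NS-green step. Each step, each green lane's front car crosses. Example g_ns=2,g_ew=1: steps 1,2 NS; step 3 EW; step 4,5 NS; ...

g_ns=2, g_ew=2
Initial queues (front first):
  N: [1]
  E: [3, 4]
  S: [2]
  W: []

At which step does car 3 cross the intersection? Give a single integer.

Step 1 [NS]: N:car1-GO,E:wait,S:car2-GO,W:wait | queues: N=0 E=2 S=0 W=0
Step 2 [NS]: N:empty,E:wait,S:empty,W:wait | queues: N=0 E=2 S=0 W=0
Step 3 [EW]: N:wait,E:car3-GO,S:wait,W:empty | queues: N=0 E=1 S=0 W=0
Step 4 [EW]: N:wait,E:car4-GO,S:wait,W:empty | queues: N=0 E=0 S=0 W=0
Car 3 crosses at step 3

3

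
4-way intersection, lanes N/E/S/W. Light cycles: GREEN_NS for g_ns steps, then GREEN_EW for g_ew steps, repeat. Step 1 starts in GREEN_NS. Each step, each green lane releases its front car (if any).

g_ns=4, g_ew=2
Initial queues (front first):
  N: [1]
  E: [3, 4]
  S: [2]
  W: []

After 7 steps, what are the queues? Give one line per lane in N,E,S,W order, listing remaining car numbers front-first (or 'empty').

Step 1 [NS]: N:car1-GO,E:wait,S:car2-GO,W:wait | queues: N=0 E=2 S=0 W=0
Step 2 [NS]: N:empty,E:wait,S:empty,W:wait | queues: N=0 E=2 S=0 W=0
Step 3 [NS]: N:empty,E:wait,S:empty,W:wait | queues: N=0 E=2 S=0 W=0
Step 4 [NS]: N:empty,E:wait,S:empty,W:wait | queues: N=0 E=2 S=0 W=0
Step 5 [EW]: N:wait,E:car3-GO,S:wait,W:empty | queues: N=0 E=1 S=0 W=0
Step 6 [EW]: N:wait,E:car4-GO,S:wait,W:empty | queues: N=0 E=0 S=0 W=0

N: empty
E: empty
S: empty
W: empty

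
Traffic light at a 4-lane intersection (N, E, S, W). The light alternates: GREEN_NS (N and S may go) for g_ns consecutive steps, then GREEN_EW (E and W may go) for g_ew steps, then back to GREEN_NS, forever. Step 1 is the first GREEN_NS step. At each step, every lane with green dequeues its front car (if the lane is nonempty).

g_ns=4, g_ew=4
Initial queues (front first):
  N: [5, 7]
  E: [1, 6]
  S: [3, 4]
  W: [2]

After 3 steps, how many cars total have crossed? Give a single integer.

Step 1 [NS]: N:car5-GO,E:wait,S:car3-GO,W:wait | queues: N=1 E=2 S=1 W=1
Step 2 [NS]: N:car7-GO,E:wait,S:car4-GO,W:wait | queues: N=0 E=2 S=0 W=1
Step 3 [NS]: N:empty,E:wait,S:empty,W:wait | queues: N=0 E=2 S=0 W=1
Cars crossed by step 3: 4

Answer: 4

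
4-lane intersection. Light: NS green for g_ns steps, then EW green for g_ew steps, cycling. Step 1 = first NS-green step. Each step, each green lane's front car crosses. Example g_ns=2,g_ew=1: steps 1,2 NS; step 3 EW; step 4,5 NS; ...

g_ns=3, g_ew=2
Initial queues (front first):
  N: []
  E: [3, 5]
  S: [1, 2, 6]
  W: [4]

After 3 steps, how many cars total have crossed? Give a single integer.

Step 1 [NS]: N:empty,E:wait,S:car1-GO,W:wait | queues: N=0 E=2 S=2 W=1
Step 2 [NS]: N:empty,E:wait,S:car2-GO,W:wait | queues: N=0 E=2 S=1 W=1
Step 3 [NS]: N:empty,E:wait,S:car6-GO,W:wait | queues: N=0 E=2 S=0 W=1
Cars crossed by step 3: 3

Answer: 3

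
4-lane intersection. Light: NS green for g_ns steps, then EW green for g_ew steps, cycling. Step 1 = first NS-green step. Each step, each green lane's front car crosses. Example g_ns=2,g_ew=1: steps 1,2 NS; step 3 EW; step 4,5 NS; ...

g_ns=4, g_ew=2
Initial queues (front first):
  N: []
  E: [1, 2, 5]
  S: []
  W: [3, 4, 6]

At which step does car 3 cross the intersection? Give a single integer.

Step 1 [NS]: N:empty,E:wait,S:empty,W:wait | queues: N=0 E=3 S=0 W=3
Step 2 [NS]: N:empty,E:wait,S:empty,W:wait | queues: N=0 E=3 S=0 W=3
Step 3 [NS]: N:empty,E:wait,S:empty,W:wait | queues: N=0 E=3 S=0 W=3
Step 4 [NS]: N:empty,E:wait,S:empty,W:wait | queues: N=0 E=3 S=0 W=3
Step 5 [EW]: N:wait,E:car1-GO,S:wait,W:car3-GO | queues: N=0 E=2 S=0 W=2
Step 6 [EW]: N:wait,E:car2-GO,S:wait,W:car4-GO | queues: N=0 E=1 S=0 W=1
Step 7 [NS]: N:empty,E:wait,S:empty,W:wait | queues: N=0 E=1 S=0 W=1
Step 8 [NS]: N:empty,E:wait,S:empty,W:wait | queues: N=0 E=1 S=0 W=1
Step 9 [NS]: N:empty,E:wait,S:empty,W:wait | queues: N=0 E=1 S=0 W=1
Step 10 [NS]: N:empty,E:wait,S:empty,W:wait | queues: N=0 E=1 S=0 W=1
Step 11 [EW]: N:wait,E:car5-GO,S:wait,W:car6-GO | queues: N=0 E=0 S=0 W=0
Car 3 crosses at step 5

5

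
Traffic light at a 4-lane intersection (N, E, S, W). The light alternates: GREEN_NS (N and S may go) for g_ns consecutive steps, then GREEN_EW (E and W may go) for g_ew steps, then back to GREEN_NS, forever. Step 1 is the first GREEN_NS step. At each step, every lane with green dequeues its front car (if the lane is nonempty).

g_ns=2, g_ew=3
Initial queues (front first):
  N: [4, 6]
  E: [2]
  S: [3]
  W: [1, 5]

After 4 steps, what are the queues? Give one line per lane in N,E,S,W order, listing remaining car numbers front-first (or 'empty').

Step 1 [NS]: N:car4-GO,E:wait,S:car3-GO,W:wait | queues: N=1 E=1 S=0 W=2
Step 2 [NS]: N:car6-GO,E:wait,S:empty,W:wait | queues: N=0 E=1 S=0 W=2
Step 3 [EW]: N:wait,E:car2-GO,S:wait,W:car1-GO | queues: N=0 E=0 S=0 W=1
Step 4 [EW]: N:wait,E:empty,S:wait,W:car5-GO | queues: N=0 E=0 S=0 W=0

N: empty
E: empty
S: empty
W: empty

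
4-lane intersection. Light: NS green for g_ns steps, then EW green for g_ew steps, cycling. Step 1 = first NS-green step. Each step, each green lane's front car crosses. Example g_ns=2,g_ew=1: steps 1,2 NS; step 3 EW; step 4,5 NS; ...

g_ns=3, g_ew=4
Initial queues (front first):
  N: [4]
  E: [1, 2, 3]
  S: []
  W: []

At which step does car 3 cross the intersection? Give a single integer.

Step 1 [NS]: N:car4-GO,E:wait,S:empty,W:wait | queues: N=0 E=3 S=0 W=0
Step 2 [NS]: N:empty,E:wait,S:empty,W:wait | queues: N=0 E=3 S=0 W=0
Step 3 [NS]: N:empty,E:wait,S:empty,W:wait | queues: N=0 E=3 S=0 W=0
Step 4 [EW]: N:wait,E:car1-GO,S:wait,W:empty | queues: N=0 E=2 S=0 W=0
Step 5 [EW]: N:wait,E:car2-GO,S:wait,W:empty | queues: N=0 E=1 S=0 W=0
Step 6 [EW]: N:wait,E:car3-GO,S:wait,W:empty | queues: N=0 E=0 S=0 W=0
Car 3 crosses at step 6

6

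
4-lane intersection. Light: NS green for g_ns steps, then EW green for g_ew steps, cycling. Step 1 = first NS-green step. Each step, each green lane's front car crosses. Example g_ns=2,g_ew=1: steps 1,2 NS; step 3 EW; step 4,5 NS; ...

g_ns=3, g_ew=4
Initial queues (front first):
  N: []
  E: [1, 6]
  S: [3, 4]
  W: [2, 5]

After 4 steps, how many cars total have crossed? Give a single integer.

Step 1 [NS]: N:empty,E:wait,S:car3-GO,W:wait | queues: N=0 E=2 S=1 W=2
Step 2 [NS]: N:empty,E:wait,S:car4-GO,W:wait | queues: N=0 E=2 S=0 W=2
Step 3 [NS]: N:empty,E:wait,S:empty,W:wait | queues: N=0 E=2 S=0 W=2
Step 4 [EW]: N:wait,E:car1-GO,S:wait,W:car2-GO | queues: N=0 E=1 S=0 W=1
Cars crossed by step 4: 4

Answer: 4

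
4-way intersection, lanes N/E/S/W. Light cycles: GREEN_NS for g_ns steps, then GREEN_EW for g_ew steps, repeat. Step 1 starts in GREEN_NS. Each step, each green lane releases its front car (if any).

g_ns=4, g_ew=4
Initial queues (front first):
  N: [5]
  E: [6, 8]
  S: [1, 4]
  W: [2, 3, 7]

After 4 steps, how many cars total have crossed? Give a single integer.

Step 1 [NS]: N:car5-GO,E:wait,S:car1-GO,W:wait | queues: N=0 E=2 S=1 W=3
Step 2 [NS]: N:empty,E:wait,S:car4-GO,W:wait | queues: N=0 E=2 S=0 W=3
Step 3 [NS]: N:empty,E:wait,S:empty,W:wait | queues: N=0 E=2 S=0 W=3
Step 4 [NS]: N:empty,E:wait,S:empty,W:wait | queues: N=0 E=2 S=0 W=3
Cars crossed by step 4: 3

Answer: 3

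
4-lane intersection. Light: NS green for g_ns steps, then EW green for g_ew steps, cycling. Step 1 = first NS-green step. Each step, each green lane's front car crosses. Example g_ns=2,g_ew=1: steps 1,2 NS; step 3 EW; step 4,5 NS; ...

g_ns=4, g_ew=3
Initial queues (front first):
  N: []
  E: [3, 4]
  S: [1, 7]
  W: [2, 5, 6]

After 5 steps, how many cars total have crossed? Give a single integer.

Step 1 [NS]: N:empty,E:wait,S:car1-GO,W:wait | queues: N=0 E=2 S=1 W=3
Step 2 [NS]: N:empty,E:wait,S:car7-GO,W:wait | queues: N=0 E=2 S=0 W=3
Step 3 [NS]: N:empty,E:wait,S:empty,W:wait | queues: N=0 E=2 S=0 W=3
Step 4 [NS]: N:empty,E:wait,S:empty,W:wait | queues: N=0 E=2 S=0 W=3
Step 5 [EW]: N:wait,E:car3-GO,S:wait,W:car2-GO | queues: N=0 E=1 S=0 W=2
Cars crossed by step 5: 4

Answer: 4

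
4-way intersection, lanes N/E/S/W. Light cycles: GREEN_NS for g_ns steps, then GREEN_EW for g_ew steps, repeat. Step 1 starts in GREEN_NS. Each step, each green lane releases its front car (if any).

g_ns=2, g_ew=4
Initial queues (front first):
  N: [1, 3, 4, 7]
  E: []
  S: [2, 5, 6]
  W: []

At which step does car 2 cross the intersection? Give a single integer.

Step 1 [NS]: N:car1-GO,E:wait,S:car2-GO,W:wait | queues: N=3 E=0 S=2 W=0
Step 2 [NS]: N:car3-GO,E:wait,S:car5-GO,W:wait | queues: N=2 E=0 S=1 W=0
Step 3 [EW]: N:wait,E:empty,S:wait,W:empty | queues: N=2 E=0 S=1 W=0
Step 4 [EW]: N:wait,E:empty,S:wait,W:empty | queues: N=2 E=0 S=1 W=0
Step 5 [EW]: N:wait,E:empty,S:wait,W:empty | queues: N=2 E=0 S=1 W=0
Step 6 [EW]: N:wait,E:empty,S:wait,W:empty | queues: N=2 E=0 S=1 W=0
Step 7 [NS]: N:car4-GO,E:wait,S:car6-GO,W:wait | queues: N=1 E=0 S=0 W=0
Step 8 [NS]: N:car7-GO,E:wait,S:empty,W:wait | queues: N=0 E=0 S=0 W=0
Car 2 crosses at step 1

1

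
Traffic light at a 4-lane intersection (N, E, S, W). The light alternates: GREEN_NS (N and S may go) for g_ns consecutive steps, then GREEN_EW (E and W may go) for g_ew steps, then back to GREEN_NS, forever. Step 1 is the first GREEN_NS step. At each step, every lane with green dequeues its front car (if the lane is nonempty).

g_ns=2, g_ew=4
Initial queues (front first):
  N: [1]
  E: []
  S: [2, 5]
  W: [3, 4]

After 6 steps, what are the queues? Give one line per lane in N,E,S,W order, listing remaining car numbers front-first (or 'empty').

Step 1 [NS]: N:car1-GO,E:wait,S:car2-GO,W:wait | queues: N=0 E=0 S=1 W=2
Step 2 [NS]: N:empty,E:wait,S:car5-GO,W:wait | queues: N=0 E=0 S=0 W=2
Step 3 [EW]: N:wait,E:empty,S:wait,W:car3-GO | queues: N=0 E=0 S=0 W=1
Step 4 [EW]: N:wait,E:empty,S:wait,W:car4-GO | queues: N=0 E=0 S=0 W=0

N: empty
E: empty
S: empty
W: empty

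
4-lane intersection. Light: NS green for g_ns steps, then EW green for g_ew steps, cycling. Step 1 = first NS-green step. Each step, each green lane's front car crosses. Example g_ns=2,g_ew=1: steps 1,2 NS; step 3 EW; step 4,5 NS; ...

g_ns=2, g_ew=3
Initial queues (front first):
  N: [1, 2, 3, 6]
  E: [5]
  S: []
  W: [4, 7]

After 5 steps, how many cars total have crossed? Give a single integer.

Step 1 [NS]: N:car1-GO,E:wait,S:empty,W:wait | queues: N=3 E=1 S=0 W=2
Step 2 [NS]: N:car2-GO,E:wait,S:empty,W:wait | queues: N=2 E=1 S=0 W=2
Step 3 [EW]: N:wait,E:car5-GO,S:wait,W:car4-GO | queues: N=2 E=0 S=0 W=1
Step 4 [EW]: N:wait,E:empty,S:wait,W:car7-GO | queues: N=2 E=0 S=0 W=0
Step 5 [EW]: N:wait,E:empty,S:wait,W:empty | queues: N=2 E=0 S=0 W=0
Cars crossed by step 5: 5

Answer: 5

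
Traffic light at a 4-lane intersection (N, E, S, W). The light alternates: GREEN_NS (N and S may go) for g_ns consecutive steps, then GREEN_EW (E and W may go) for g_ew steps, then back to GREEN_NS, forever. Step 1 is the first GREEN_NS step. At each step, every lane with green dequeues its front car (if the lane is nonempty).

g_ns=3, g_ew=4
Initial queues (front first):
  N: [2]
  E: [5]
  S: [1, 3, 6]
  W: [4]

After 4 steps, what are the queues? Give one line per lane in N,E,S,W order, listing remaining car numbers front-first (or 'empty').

Step 1 [NS]: N:car2-GO,E:wait,S:car1-GO,W:wait | queues: N=0 E=1 S=2 W=1
Step 2 [NS]: N:empty,E:wait,S:car3-GO,W:wait | queues: N=0 E=1 S=1 W=1
Step 3 [NS]: N:empty,E:wait,S:car6-GO,W:wait | queues: N=0 E=1 S=0 W=1
Step 4 [EW]: N:wait,E:car5-GO,S:wait,W:car4-GO | queues: N=0 E=0 S=0 W=0

N: empty
E: empty
S: empty
W: empty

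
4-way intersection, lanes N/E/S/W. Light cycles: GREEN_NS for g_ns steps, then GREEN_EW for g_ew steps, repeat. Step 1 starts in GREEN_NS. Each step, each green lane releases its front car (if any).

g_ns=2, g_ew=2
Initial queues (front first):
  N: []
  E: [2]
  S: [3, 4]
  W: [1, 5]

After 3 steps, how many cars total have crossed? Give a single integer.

Step 1 [NS]: N:empty,E:wait,S:car3-GO,W:wait | queues: N=0 E=1 S=1 W=2
Step 2 [NS]: N:empty,E:wait,S:car4-GO,W:wait | queues: N=0 E=1 S=0 W=2
Step 3 [EW]: N:wait,E:car2-GO,S:wait,W:car1-GO | queues: N=0 E=0 S=0 W=1
Cars crossed by step 3: 4

Answer: 4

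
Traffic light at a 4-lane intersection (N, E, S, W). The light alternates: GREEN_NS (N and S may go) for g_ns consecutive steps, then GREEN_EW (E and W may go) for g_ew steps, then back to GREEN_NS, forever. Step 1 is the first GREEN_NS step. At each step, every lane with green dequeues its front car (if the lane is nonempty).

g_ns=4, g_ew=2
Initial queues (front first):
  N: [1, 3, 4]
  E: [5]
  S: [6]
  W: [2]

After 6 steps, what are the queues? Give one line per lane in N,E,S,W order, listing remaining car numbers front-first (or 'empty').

Step 1 [NS]: N:car1-GO,E:wait,S:car6-GO,W:wait | queues: N=2 E=1 S=0 W=1
Step 2 [NS]: N:car3-GO,E:wait,S:empty,W:wait | queues: N=1 E=1 S=0 W=1
Step 3 [NS]: N:car4-GO,E:wait,S:empty,W:wait | queues: N=0 E=1 S=0 W=1
Step 4 [NS]: N:empty,E:wait,S:empty,W:wait | queues: N=0 E=1 S=0 W=1
Step 5 [EW]: N:wait,E:car5-GO,S:wait,W:car2-GO | queues: N=0 E=0 S=0 W=0

N: empty
E: empty
S: empty
W: empty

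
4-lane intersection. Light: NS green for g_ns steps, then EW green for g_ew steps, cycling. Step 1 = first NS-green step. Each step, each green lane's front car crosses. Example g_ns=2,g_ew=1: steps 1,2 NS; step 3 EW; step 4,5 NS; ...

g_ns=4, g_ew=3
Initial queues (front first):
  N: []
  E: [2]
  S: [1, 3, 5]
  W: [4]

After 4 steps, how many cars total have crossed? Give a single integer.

Step 1 [NS]: N:empty,E:wait,S:car1-GO,W:wait | queues: N=0 E=1 S=2 W=1
Step 2 [NS]: N:empty,E:wait,S:car3-GO,W:wait | queues: N=0 E=1 S=1 W=1
Step 3 [NS]: N:empty,E:wait,S:car5-GO,W:wait | queues: N=0 E=1 S=0 W=1
Step 4 [NS]: N:empty,E:wait,S:empty,W:wait | queues: N=0 E=1 S=0 W=1
Cars crossed by step 4: 3

Answer: 3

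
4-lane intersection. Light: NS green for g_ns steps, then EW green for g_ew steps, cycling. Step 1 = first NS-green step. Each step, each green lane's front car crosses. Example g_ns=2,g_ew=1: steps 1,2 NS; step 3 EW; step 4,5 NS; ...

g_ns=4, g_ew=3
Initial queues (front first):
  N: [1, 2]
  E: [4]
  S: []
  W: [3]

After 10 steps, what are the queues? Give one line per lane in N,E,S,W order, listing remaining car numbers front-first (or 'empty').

Step 1 [NS]: N:car1-GO,E:wait,S:empty,W:wait | queues: N=1 E=1 S=0 W=1
Step 2 [NS]: N:car2-GO,E:wait,S:empty,W:wait | queues: N=0 E=1 S=0 W=1
Step 3 [NS]: N:empty,E:wait,S:empty,W:wait | queues: N=0 E=1 S=0 W=1
Step 4 [NS]: N:empty,E:wait,S:empty,W:wait | queues: N=0 E=1 S=0 W=1
Step 5 [EW]: N:wait,E:car4-GO,S:wait,W:car3-GO | queues: N=0 E=0 S=0 W=0

N: empty
E: empty
S: empty
W: empty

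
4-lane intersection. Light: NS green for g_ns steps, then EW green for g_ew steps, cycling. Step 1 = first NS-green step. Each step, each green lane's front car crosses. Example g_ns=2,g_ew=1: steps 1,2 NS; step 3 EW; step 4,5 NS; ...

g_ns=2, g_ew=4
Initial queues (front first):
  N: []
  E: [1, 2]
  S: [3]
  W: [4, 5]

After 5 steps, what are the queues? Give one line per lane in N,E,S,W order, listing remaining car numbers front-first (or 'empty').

Step 1 [NS]: N:empty,E:wait,S:car3-GO,W:wait | queues: N=0 E=2 S=0 W=2
Step 2 [NS]: N:empty,E:wait,S:empty,W:wait | queues: N=0 E=2 S=0 W=2
Step 3 [EW]: N:wait,E:car1-GO,S:wait,W:car4-GO | queues: N=0 E=1 S=0 W=1
Step 4 [EW]: N:wait,E:car2-GO,S:wait,W:car5-GO | queues: N=0 E=0 S=0 W=0

N: empty
E: empty
S: empty
W: empty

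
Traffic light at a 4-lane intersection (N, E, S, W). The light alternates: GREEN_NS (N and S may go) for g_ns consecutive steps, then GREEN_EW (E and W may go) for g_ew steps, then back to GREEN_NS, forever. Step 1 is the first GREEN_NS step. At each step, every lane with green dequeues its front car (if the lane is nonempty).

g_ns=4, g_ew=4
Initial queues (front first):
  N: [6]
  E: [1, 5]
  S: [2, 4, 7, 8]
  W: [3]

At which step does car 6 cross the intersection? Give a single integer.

Step 1 [NS]: N:car6-GO,E:wait,S:car2-GO,W:wait | queues: N=0 E=2 S=3 W=1
Step 2 [NS]: N:empty,E:wait,S:car4-GO,W:wait | queues: N=0 E=2 S=2 W=1
Step 3 [NS]: N:empty,E:wait,S:car7-GO,W:wait | queues: N=0 E=2 S=1 W=1
Step 4 [NS]: N:empty,E:wait,S:car8-GO,W:wait | queues: N=0 E=2 S=0 W=1
Step 5 [EW]: N:wait,E:car1-GO,S:wait,W:car3-GO | queues: N=0 E=1 S=0 W=0
Step 6 [EW]: N:wait,E:car5-GO,S:wait,W:empty | queues: N=0 E=0 S=0 W=0
Car 6 crosses at step 1

1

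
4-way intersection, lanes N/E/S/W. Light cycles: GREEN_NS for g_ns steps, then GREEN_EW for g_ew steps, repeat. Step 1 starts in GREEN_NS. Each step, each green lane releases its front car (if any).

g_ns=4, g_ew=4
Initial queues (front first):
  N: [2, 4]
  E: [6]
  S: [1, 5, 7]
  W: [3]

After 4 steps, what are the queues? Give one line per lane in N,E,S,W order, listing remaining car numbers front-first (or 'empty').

Step 1 [NS]: N:car2-GO,E:wait,S:car1-GO,W:wait | queues: N=1 E=1 S=2 W=1
Step 2 [NS]: N:car4-GO,E:wait,S:car5-GO,W:wait | queues: N=0 E=1 S=1 W=1
Step 3 [NS]: N:empty,E:wait,S:car7-GO,W:wait | queues: N=0 E=1 S=0 W=1
Step 4 [NS]: N:empty,E:wait,S:empty,W:wait | queues: N=0 E=1 S=0 W=1

N: empty
E: 6
S: empty
W: 3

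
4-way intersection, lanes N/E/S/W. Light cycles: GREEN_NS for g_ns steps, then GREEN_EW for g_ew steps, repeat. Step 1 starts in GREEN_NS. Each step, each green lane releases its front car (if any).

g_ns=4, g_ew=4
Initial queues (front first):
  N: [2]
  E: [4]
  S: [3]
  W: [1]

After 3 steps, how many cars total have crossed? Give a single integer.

Answer: 2

Derivation:
Step 1 [NS]: N:car2-GO,E:wait,S:car3-GO,W:wait | queues: N=0 E=1 S=0 W=1
Step 2 [NS]: N:empty,E:wait,S:empty,W:wait | queues: N=0 E=1 S=0 W=1
Step 3 [NS]: N:empty,E:wait,S:empty,W:wait | queues: N=0 E=1 S=0 W=1
Cars crossed by step 3: 2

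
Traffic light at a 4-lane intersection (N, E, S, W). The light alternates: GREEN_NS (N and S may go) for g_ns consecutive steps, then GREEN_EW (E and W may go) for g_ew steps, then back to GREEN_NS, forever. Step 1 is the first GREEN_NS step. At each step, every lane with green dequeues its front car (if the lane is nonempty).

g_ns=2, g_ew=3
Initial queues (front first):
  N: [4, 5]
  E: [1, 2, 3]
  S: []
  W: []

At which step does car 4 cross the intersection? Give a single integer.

Step 1 [NS]: N:car4-GO,E:wait,S:empty,W:wait | queues: N=1 E=3 S=0 W=0
Step 2 [NS]: N:car5-GO,E:wait,S:empty,W:wait | queues: N=0 E=3 S=0 W=0
Step 3 [EW]: N:wait,E:car1-GO,S:wait,W:empty | queues: N=0 E=2 S=0 W=0
Step 4 [EW]: N:wait,E:car2-GO,S:wait,W:empty | queues: N=0 E=1 S=0 W=0
Step 5 [EW]: N:wait,E:car3-GO,S:wait,W:empty | queues: N=0 E=0 S=0 W=0
Car 4 crosses at step 1

1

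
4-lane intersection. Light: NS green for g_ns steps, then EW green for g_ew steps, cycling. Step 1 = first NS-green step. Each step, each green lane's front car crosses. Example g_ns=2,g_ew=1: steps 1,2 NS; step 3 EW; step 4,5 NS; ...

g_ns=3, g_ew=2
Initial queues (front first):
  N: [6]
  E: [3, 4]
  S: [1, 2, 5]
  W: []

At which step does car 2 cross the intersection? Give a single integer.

Step 1 [NS]: N:car6-GO,E:wait,S:car1-GO,W:wait | queues: N=0 E=2 S=2 W=0
Step 2 [NS]: N:empty,E:wait,S:car2-GO,W:wait | queues: N=0 E=2 S=1 W=0
Step 3 [NS]: N:empty,E:wait,S:car5-GO,W:wait | queues: N=0 E=2 S=0 W=0
Step 4 [EW]: N:wait,E:car3-GO,S:wait,W:empty | queues: N=0 E=1 S=0 W=0
Step 5 [EW]: N:wait,E:car4-GO,S:wait,W:empty | queues: N=0 E=0 S=0 W=0
Car 2 crosses at step 2

2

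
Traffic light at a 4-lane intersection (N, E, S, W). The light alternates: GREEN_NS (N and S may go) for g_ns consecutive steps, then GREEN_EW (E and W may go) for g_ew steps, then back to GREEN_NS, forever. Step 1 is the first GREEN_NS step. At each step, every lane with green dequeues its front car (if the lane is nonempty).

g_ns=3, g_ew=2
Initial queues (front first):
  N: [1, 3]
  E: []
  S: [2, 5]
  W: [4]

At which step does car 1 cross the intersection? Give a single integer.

Step 1 [NS]: N:car1-GO,E:wait,S:car2-GO,W:wait | queues: N=1 E=0 S=1 W=1
Step 2 [NS]: N:car3-GO,E:wait,S:car5-GO,W:wait | queues: N=0 E=0 S=0 W=1
Step 3 [NS]: N:empty,E:wait,S:empty,W:wait | queues: N=0 E=0 S=0 W=1
Step 4 [EW]: N:wait,E:empty,S:wait,W:car4-GO | queues: N=0 E=0 S=0 W=0
Car 1 crosses at step 1

1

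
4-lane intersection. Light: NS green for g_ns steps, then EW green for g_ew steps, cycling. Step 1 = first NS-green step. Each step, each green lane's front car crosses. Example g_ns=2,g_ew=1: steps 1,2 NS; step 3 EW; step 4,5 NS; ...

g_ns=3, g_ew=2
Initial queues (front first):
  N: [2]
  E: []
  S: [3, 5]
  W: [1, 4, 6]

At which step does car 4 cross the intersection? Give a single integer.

Step 1 [NS]: N:car2-GO,E:wait,S:car3-GO,W:wait | queues: N=0 E=0 S=1 W=3
Step 2 [NS]: N:empty,E:wait,S:car5-GO,W:wait | queues: N=0 E=0 S=0 W=3
Step 3 [NS]: N:empty,E:wait,S:empty,W:wait | queues: N=0 E=0 S=0 W=3
Step 4 [EW]: N:wait,E:empty,S:wait,W:car1-GO | queues: N=0 E=0 S=0 W=2
Step 5 [EW]: N:wait,E:empty,S:wait,W:car4-GO | queues: N=0 E=0 S=0 W=1
Step 6 [NS]: N:empty,E:wait,S:empty,W:wait | queues: N=0 E=0 S=0 W=1
Step 7 [NS]: N:empty,E:wait,S:empty,W:wait | queues: N=0 E=0 S=0 W=1
Step 8 [NS]: N:empty,E:wait,S:empty,W:wait | queues: N=0 E=0 S=0 W=1
Step 9 [EW]: N:wait,E:empty,S:wait,W:car6-GO | queues: N=0 E=0 S=0 W=0
Car 4 crosses at step 5

5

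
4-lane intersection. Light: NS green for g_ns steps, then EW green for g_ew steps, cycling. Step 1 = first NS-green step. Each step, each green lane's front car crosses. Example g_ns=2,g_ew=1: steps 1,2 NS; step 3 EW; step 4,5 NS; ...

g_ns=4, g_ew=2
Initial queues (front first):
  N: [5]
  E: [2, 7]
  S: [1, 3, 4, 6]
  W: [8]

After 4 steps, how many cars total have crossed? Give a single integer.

Step 1 [NS]: N:car5-GO,E:wait,S:car1-GO,W:wait | queues: N=0 E=2 S=3 W=1
Step 2 [NS]: N:empty,E:wait,S:car3-GO,W:wait | queues: N=0 E=2 S=2 W=1
Step 3 [NS]: N:empty,E:wait,S:car4-GO,W:wait | queues: N=0 E=2 S=1 W=1
Step 4 [NS]: N:empty,E:wait,S:car6-GO,W:wait | queues: N=0 E=2 S=0 W=1
Cars crossed by step 4: 5

Answer: 5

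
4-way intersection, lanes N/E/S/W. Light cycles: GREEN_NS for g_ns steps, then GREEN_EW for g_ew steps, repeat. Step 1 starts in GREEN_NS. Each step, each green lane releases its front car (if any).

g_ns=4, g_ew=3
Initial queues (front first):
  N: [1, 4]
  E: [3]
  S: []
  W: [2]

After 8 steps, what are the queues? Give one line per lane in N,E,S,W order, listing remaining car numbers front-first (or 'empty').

Step 1 [NS]: N:car1-GO,E:wait,S:empty,W:wait | queues: N=1 E=1 S=0 W=1
Step 2 [NS]: N:car4-GO,E:wait,S:empty,W:wait | queues: N=0 E=1 S=0 W=1
Step 3 [NS]: N:empty,E:wait,S:empty,W:wait | queues: N=0 E=1 S=0 W=1
Step 4 [NS]: N:empty,E:wait,S:empty,W:wait | queues: N=0 E=1 S=0 W=1
Step 5 [EW]: N:wait,E:car3-GO,S:wait,W:car2-GO | queues: N=0 E=0 S=0 W=0

N: empty
E: empty
S: empty
W: empty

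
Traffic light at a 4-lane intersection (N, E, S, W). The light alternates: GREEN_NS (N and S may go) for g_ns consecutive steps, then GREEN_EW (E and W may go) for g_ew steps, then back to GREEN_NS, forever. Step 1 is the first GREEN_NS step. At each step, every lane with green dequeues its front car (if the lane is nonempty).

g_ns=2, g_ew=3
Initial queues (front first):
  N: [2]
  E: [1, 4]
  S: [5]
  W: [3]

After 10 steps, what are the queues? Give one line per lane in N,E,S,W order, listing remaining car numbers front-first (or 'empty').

Step 1 [NS]: N:car2-GO,E:wait,S:car5-GO,W:wait | queues: N=0 E=2 S=0 W=1
Step 2 [NS]: N:empty,E:wait,S:empty,W:wait | queues: N=0 E=2 S=0 W=1
Step 3 [EW]: N:wait,E:car1-GO,S:wait,W:car3-GO | queues: N=0 E=1 S=0 W=0
Step 4 [EW]: N:wait,E:car4-GO,S:wait,W:empty | queues: N=0 E=0 S=0 W=0

N: empty
E: empty
S: empty
W: empty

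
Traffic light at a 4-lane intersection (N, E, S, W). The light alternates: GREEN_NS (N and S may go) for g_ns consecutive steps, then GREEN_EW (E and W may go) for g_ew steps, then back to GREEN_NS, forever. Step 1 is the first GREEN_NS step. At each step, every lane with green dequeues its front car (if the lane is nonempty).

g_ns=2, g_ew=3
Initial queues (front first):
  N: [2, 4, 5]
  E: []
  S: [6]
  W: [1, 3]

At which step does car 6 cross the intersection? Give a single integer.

Step 1 [NS]: N:car2-GO,E:wait,S:car6-GO,W:wait | queues: N=2 E=0 S=0 W=2
Step 2 [NS]: N:car4-GO,E:wait,S:empty,W:wait | queues: N=1 E=0 S=0 W=2
Step 3 [EW]: N:wait,E:empty,S:wait,W:car1-GO | queues: N=1 E=0 S=0 W=1
Step 4 [EW]: N:wait,E:empty,S:wait,W:car3-GO | queues: N=1 E=0 S=0 W=0
Step 5 [EW]: N:wait,E:empty,S:wait,W:empty | queues: N=1 E=0 S=0 W=0
Step 6 [NS]: N:car5-GO,E:wait,S:empty,W:wait | queues: N=0 E=0 S=0 W=0
Car 6 crosses at step 1

1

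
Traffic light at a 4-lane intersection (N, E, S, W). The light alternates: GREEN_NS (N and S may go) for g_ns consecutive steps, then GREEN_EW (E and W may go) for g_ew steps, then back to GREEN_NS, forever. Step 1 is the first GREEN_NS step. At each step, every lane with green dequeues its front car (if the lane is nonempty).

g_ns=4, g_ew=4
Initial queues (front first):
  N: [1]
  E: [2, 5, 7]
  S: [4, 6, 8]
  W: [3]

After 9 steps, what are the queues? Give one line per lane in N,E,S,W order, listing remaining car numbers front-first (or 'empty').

Step 1 [NS]: N:car1-GO,E:wait,S:car4-GO,W:wait | queues: N=0 E=3 S=2 W=1
Step 2 [NS]: N:empty,E:wait,S:car6-GO,W:wait | queues: N=0 E=3 S=1 W=1
Step 3 [NS]: N:empty,E:wait,S:car8-GO,W:wait | queues: N=0 E=3 S=0 W=1
Step 4 [NS]: N:empty,E:wait,S:empty,W:wait | queues: N=0 E=3 S=0 W=1
Step 5 [EW]: N:wait,E:car2-GO,S:wait,W:car3-GO | queues: N=0 E=2 S=0 W=0
Step 6 [EW]: N:wait,E:car5-GO,S:wait,W:empty | queues: N=0 E=1 S=0 W=0
Step 7 [EW]: N:wait,E:car7-GO,S:wait,W:empty | queues: N=0 E=0 S=0 W=0

N: empty
E: empty
S: empty
W: empty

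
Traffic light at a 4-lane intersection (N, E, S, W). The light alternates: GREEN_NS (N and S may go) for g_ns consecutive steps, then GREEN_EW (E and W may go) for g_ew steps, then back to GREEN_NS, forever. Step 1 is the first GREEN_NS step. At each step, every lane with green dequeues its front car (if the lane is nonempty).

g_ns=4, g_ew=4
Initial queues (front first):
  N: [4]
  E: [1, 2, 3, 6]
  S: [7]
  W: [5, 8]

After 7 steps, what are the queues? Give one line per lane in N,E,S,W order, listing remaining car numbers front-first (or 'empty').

Step 1 [NS]: N:car4-GO,E:wait,S:car7-GO,W:wait | queues: N=0 E=4 S=0 W=2
Step 2 [NS]: N:empty,E:wait,S:empty,W:wait | queues: N=0 E=4 S=0 W=2
Step 3 [NS]: N:empty,E:wait,S:empty,W:wait | queues: N=0 E=4 S=0 W=2
Step 4 [NS]: N:empty,E:wait,S:empty,W:wait | queues: N=0 E=4 S=0 W=2
Step 5 [EW]: N:wait,E:car1-GO,S:wait,W:car5-GO | queues: N=0 E=3 S=0 W=1
Step 6 [EW]: N:wait,E:car2-GO,S:wait,W:car8-GO | queues: N=0 E=2 S=0 W=0
Step 7 [EW]: N:wait,E:car3-GO,S:wait,W:empty | queues: N=0 E=1 S=0 W=0

N: empty
E: 6
S: empty
W: empty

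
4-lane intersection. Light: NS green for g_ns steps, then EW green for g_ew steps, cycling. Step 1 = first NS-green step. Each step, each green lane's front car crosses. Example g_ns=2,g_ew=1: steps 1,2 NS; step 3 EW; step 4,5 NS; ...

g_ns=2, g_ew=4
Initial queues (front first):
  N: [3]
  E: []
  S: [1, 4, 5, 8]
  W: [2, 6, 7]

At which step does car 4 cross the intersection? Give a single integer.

Step 1 [NS]: N:car3-GO,E:wait,S:car1-GO,W:wait | queues: N=0 E=0 S=3 W=3
Step 2 [NS]: N:empty,E:wait,S:car4-GO,W:wait | queues: N=0 E=0 S=2 W=3
Step 3 [EW]: N:wait,E:empty,S:wait,W:car2-GO | queues: N=0 E=0 S=2 W=2
Step 4 [EW]: N:wait,E:empty,S:wait,W:car6-GO | queues: N=0 E=0 S=2 W=1
Step 5 [EW]: N:wait,E:empty,S:wait,W:car7-GO | queues: N=0 E=0 S=2 W=0
Step 6 [EW]: N:wait,E:empty,S:wait,W:empty | queues: N=0 E=0 S=2 W=0
Step 7 [NS]: N:empty,E:wait,S:car5-GO,W:wait | queues: N=0 E=0 S=1 W=0
Step 8 [NS]: N:empty,E:wait,S:car8-GO,W:wait | queues: N=0 E=0 S=0 W=0
Car 4 crosses at step 2

2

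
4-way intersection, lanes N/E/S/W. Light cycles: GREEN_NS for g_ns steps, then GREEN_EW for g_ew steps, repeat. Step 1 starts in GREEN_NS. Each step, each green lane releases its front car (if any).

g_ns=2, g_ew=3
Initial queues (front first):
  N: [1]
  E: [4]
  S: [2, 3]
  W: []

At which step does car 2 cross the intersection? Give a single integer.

Step 1 [NS]: N:car1-GO,E:wait,S:car2-GO,W:wait | queues: N=0 E=1 S=1 W=0
Step 2 [NS]: N:empty,E:wait,S:car3-GO,W:wait | queues: N=0 E=1 S=0 W=0
Step 3 [EW]: N:wait,E:car4-GO,S:wait,W:empty | queues: N=0 E=0 S=0 W=0
Car 2 crosses at step 1

1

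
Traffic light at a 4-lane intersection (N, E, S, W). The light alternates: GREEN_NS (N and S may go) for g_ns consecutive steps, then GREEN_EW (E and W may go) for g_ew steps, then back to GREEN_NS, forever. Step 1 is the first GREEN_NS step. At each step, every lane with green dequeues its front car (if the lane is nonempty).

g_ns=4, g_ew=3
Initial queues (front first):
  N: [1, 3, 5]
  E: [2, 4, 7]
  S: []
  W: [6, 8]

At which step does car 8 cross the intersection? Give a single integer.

Step 1 [NS]: N:car1-GO,E:wait,S:empty,W:wait | queues: N=2 E=3 S=0 W=2
Step 2 [NS]: N:car3-GO,E:wait,S:empty,W:wait | queues: N=1 E=3 S=0 W=2
Step 3 [NS]: N:car5-GO,E:wait,S:empty,W:wait | queues: N=0 E=3 S=0 W=2
Step 4 [NS]: N:empty,E:wait,S:empty,W:wait | queues: N=0 E=3 S=0 W=2
Step 5 [EW]: N:wait,E:car2-GO,S:wait,W:car6-GO | queues: N=0 E=2 S=0 W=1
Step 6 [EW]: N:wait,E:car4-GO,S:wait,W:car8-GO | queues: N=0 E=1 S=0 W=0
Step 7 [EW]: N:wait,E:car7-GO,S:wait,W:empty | queues: N=0 E=0 S=0 W=0
Car 8 crosses at step 6

6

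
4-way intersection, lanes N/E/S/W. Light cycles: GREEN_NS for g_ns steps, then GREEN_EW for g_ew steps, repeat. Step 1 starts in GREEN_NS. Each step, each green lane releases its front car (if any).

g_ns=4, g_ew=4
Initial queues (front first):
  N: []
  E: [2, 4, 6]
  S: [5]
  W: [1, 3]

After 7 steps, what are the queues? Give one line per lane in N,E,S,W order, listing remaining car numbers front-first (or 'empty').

Step 1 [NS]: N:empty,E:wait,S:car5-GO,W:wait | queues: N=0 E=3 S=0 W=2
Step 2 [NS]: N:empty,E:wait,S:empty,W:wait | queues: N=0 E=3 S=0 W=2
Step 3 [NS]: N:empty,E:wait,S:empty,W:wait | queues: N=0 E=3 S=0 W=2
Step 4 [NS]: N:empty,E:wait,S:empty,W:wait | queues: N=0 E=3 S=0 W=2
Step 5 [EW]: N:wait,E:car2-GO,S:wait,W:car1-GO | queues: N=0 E=2 S=0 W=1
Step 6 [EW]: N:wait,E:car4-GO,S:wait,W:car3-GO | queues: N=0 E=1 S=0 W=0
Step 7 [EW]: N:wait,E:car6-GO,S:wait,W:empty | queues: N=0 E=0 S=0 W=0

N: empty
E: empty
S: empty
W: empty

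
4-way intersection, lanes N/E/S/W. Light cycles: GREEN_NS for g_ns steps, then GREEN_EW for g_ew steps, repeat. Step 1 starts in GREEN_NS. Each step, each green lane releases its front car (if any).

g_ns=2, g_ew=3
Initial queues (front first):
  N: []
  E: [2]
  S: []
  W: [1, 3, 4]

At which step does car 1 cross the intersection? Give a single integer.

Step 1 [NS]: N:empty,E:wait,S:empty,W:wait | queues: N=0 E=1 S=0 W=3
Step 2 [NS]: N:empty,E:wait,S:empty,W:wait | queues: N=0 E=1 S=0 W=3
Step 3 [EW]: N:wait,E:car2-GO,S:wait,W:car1-GO | queues: N=0 E=0 S=0 W=2
Step 4 [EW]: N:wait,E:empty,S:wait,W:car3-GO | queues: N=0 E=0 S=0 W=1
Step 5 [EW]: N:wait,E:empty,S:wait,W:car4-GO | queues: N=0 E=0 S=0 W=0
Car 1 crosses at step 3

3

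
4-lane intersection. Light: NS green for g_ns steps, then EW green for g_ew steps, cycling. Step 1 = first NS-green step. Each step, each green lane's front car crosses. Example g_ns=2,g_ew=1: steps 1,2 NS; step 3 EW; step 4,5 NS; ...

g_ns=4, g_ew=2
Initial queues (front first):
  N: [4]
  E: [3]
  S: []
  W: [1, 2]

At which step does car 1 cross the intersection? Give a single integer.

Step 1 [NS]: N:car4-GO,E:wait,S:empty,W:wait | queues: N=0 E=1 S=0 W=2
Step 2 [NS]: N:empty,E:wait,S:empty,W:wait | queues: N=0 E=1 S=0 W=2
Step 3 [NS]: N:empty,E:wait,S:empty,W:wait | queues: N=0 E=1 S=0 W=2
Step 4 [NS]: N:empty,E:wait,S:empty,W:wait | queues: N=0 E=1 S=0 W=2
Step 5 [EW]: N:wait,E:car3-GO,S:wait,W:car1-GO | queues: N=0 E=0 S=0 W=1
Step 6 [EW]: N:wait,E:empty,S:wait,W:car2-GO | queues: N=0 E=0 S=0 W=0
Car 1 crosses at step 5

5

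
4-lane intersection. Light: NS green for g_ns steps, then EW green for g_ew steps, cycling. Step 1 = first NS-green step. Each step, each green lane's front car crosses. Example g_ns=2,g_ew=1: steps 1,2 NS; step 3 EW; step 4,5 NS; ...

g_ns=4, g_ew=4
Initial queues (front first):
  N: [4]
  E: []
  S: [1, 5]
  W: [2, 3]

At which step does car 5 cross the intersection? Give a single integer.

Step 1 [NS]: N:car4-GO,E:wait,S:car1-GO,W:wait | queues: N=0 E=0 S=1 W=2
Step 2 [NS]: N:empty,E:wait,S:car5-GO,W:wait | queues: N=0 E=0 S=0 W=2
Step 3 [NS]: N:empty,E:wait,S:empty,W:wait | queues: N=0 E=0 S=0 W=2
Step 4 [NS]: N:empty,E:wait,S:empty,W:wait | queues: N=0 E=0 S=0 W=2
Step 5 [EW]: N:wait,E:empty,S:wait,W:car2-GO | queues: N=0 E=0 S=0 W=1
Step 6 [EW]: N:wait,E:empty,S:wait,W:car3-GO | queues: N=0 E=0 S=0 W=0
Car 5 crosses at step 2

2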